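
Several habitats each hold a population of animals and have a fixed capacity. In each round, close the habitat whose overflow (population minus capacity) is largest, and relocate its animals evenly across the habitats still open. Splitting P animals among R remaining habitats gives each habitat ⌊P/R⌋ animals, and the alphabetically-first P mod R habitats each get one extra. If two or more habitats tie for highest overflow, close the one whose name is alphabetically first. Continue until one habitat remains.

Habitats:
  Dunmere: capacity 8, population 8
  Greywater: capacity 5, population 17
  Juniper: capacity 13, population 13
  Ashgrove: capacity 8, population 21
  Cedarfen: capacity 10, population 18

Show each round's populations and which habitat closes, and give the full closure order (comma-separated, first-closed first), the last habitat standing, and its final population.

Round 1: Ashgrove=21 Cedarfen=18 Dunmere=8 Greywater=17 Juniper=13 → close Ashgrove (overflow 13)
  21÷4 = 5 each, +1 to first 1
Round 2: Cedarfen=24 Dunmere=13 Greywater=22 Juniper=18 → close Greywater (overflow 17)
  22÷3 = 7 each, +1 to first 1
Round 3: Cedarfen=32 Dunmere=20 Juniper=25 → close Cedarfen (overflow 22)
  32÷2 = 16 each, +1 to first 0
Round 4: Dunmere=36 Juniper=41 → close Dunmere (overflow 28)
  36÷1 = 36 each, +1 to first 0

Closure order: Ashgrove, Greywater, Cedarfen, Dunmere
Last habitat: Juniper with 77 animals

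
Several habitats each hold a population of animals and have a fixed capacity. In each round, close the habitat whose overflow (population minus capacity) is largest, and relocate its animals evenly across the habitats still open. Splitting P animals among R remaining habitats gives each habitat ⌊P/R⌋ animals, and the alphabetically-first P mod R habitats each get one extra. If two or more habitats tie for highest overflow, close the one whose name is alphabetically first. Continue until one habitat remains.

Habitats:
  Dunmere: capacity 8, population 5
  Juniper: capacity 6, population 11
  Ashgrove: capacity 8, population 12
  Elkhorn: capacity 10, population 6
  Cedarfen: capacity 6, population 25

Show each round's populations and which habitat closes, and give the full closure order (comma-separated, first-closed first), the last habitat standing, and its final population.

Closure order: Cedarfen, Ashgrove, Juniper, Dunmere
Last habitat: Elkhorn with 59 animals

Round 1: Ashgrove=12 Cedarfen=25 Dunmere=5 Elkhorn=6 Juniper=11 → close Cedarfen (overflow 19)
  25÷4 = 6 each, +1 to first 1
Round 2: Ashgrove=19 Dunmere=11 Elkhorn=12 Juniper=17 → close Ashgrove (overflow 11)
  19÷3 = 6 each, +1 to first 1
Round 3: Dunmere=18 Elkhorn=18 Juniper=23 → close Juniper (overflow 17)
  23÷2 = 11 each, +1 to first 1
Round 4: Dunmere=30 Elkhorn=29 → close Dunmere (overflow 22)
  30÷1 = 30 each, +1 to first 0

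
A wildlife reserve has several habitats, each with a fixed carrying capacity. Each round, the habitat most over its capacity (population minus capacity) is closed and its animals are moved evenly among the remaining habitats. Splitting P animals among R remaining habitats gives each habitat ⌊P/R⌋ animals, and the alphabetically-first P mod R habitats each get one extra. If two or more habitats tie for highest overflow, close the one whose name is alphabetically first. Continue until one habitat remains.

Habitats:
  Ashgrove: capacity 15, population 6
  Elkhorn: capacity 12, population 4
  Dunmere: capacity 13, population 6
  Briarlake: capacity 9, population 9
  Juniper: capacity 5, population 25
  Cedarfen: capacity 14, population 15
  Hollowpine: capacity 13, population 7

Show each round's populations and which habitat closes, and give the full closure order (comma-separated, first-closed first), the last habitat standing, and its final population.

Closure order: Juniper, Cedarfen, Briarlake, Ashgrove, Dunmere, Elkhorn
Last habitat: Hollowpine with 72 animals

Round 1: Ashgrove=6 Briarlake=9 Cedarfen=15 Dunmere=6 Elkhorn=4 Hollowpine=7 Juniper=25 → close Juniper (overflow 20)
  25÷6 = 4 each, +1 to first 1
Round 2: Ashgrove=11 Briarlake=13 Cedarfen=19 Dunmere=10 Elkhorn=8 Hollowpine=11 → close Cedarfen (overflow 5)
  19÷5 = 3 each, +1 to first 4
Round 3: Ashgrove=15 Briarlake=17 Dunmere=14 Elkhorn=12 Hollowpine=14 → close Briarlake (overflow 8)
  17÷4 = 4 each, +1 to first 1
Round 4: Ashgrove=20 Dunmere=18 Elkhorn=16 Hollowpine=18 → close Ashgrove (overflow 5)
  20÷3 = 6 each, +1 to first 2
Round 5: Dunmere=25 Elkhorn=23 Hollowpine=24 → close Dunmere (overflow 12)
  25÷2 = 12 each, +1 to first 1
Round 6: Elkhorn=36 Hollowpine=36 → close Elkhorn (overflow 24)
  36÷1 = 36 each, +1 to first 0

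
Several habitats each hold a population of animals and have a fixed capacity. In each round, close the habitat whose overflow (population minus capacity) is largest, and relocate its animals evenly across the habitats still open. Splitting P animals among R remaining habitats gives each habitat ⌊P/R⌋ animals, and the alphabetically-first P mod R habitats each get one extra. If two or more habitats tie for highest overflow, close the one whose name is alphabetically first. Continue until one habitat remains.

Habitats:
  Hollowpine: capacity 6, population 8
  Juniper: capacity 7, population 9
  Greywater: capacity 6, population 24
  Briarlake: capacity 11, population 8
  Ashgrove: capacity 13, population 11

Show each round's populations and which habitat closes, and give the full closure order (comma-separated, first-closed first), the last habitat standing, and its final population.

Round 1: Ashgrove=11 Briarlake=8 Greywater=24 Hollowpine=8 Juniper=9 → close Greywater (overflow 18)
  24÷4 = 6 each, +1 to first 0
Round 2: Ashgrove=17 Briarlake=14 Hollowpine=14 Juniper=15 → close Hollowpine (overflow 8)
  14÷3 = 4 each, +1 to first 2
Round 3: Ashgrove=22 Briarlake=19 Juniper=19 → close Juniper (overflow 12)
  19÷2 = 9 each, +1 to first 1
Round 4: Ashgrove=32 Briarlake=28 → close Ashgrove (overflow 19)
  32÷1 = 32 each, +1 to first 0

Closure order: Greywater, Hollowpine, Juniper, Ashgrove
Last habitat: Briarlake with 60 animals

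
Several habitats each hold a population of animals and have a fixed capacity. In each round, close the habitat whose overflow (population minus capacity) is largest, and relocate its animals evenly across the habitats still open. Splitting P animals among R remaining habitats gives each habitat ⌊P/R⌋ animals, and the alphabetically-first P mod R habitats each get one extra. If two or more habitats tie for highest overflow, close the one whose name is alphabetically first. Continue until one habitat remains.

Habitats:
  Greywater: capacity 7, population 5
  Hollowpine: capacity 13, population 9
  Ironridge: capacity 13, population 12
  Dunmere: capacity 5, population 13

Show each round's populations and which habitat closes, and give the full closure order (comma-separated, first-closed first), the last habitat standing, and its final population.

Round 1: Dunmere=13 Greywater=5 Hollowpine=9 Ironridge=12 → close Dunmere (overflow 8)
  13÷3 = 4 each, +1 to first 1
Round 2: Greywater=10 Hollowpine=13 Ironridge=16 → close Greywater (overflow 3)
  10÷2 = 5 each, +1 to first 0
Round 3: Hollowpine=18 Ironridge=21 → close Ironridge (overflow 8)
  21÷1 = 21 each, +1 to first 0

Closure order: Dunmere, Greywater, Ironridge
Last habitat: Hollowpine with 39 animals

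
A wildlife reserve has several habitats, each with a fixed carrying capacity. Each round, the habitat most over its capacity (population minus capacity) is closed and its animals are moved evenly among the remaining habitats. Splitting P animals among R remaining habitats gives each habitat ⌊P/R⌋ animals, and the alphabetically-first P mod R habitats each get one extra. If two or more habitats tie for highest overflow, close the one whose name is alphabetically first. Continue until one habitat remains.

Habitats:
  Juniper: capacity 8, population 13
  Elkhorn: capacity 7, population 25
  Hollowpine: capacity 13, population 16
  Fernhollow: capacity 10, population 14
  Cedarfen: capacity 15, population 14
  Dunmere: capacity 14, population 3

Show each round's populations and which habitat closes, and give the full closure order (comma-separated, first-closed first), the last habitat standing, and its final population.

Closure order: Elkhorn, Juniper, Fernhollow, Hollowpine, Cedarfen
Last habitat: Dunmere with 85 animals

Round 1: Cedarfen=14 Dunmere=3 Elkhorn=25 Fernhollow=14 Hollowpine=16 Juniper=13 → close Elkhorn (overflow 18)
  25÷5 = 5 each, +1 to first 0
Round 2: Cedarfen=19 Dunmere=8 Fernhollow=19 Hollowpine=21 Juniper=18 → close Juniper (overflow 10)
  18÷4 = 4 each, +1 to first 2
Round 3: Cedarfen=24 Dunmere=13 Fernhollow=23 Hollowpine=25 → close Fernhollow (overflow 13)
  23÷3 = 7 each, +1 to first 2
Round 4: Cedarfen=32 Dunmere=21 Hollowpine=32 → close Hollowpine (overflow 19)
  32÷2 = 16 each, +1 to first 0
Round 5: Cedarfen=48 Dunmere=37 → close Cedarfen (overflow 33)
  48÷1 = 48 each, +1 to first 0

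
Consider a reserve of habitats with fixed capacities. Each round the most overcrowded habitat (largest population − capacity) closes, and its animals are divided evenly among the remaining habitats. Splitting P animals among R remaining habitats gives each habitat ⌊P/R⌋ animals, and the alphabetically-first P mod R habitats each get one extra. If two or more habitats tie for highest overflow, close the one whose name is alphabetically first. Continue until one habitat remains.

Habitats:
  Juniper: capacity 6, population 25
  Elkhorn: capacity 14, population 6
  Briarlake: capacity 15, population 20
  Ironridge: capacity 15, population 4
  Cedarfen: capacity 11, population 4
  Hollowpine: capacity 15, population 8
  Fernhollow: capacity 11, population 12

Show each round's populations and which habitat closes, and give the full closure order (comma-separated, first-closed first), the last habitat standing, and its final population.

Round 1: Briarlake=20 Cedarfen=4 Elkhorn=6 Fernhollow=12 Hollowpine=8 Ironridge=4 Juniper=25 → close Juniper (overflow 19)
  25÷6 = 4 each, +1 to first 1
Round 2: Briarlake=25 Cedarfen=8 Elkhorn=10 Fernhollow=16 Hollowpine=12 Ironridge=8 → close Briarlake (overflow 10)
  25÷5 = 5 each, +1 to first 0
Round 3: Cedarfen=13 Elkhorn=15 Fernhollow=21 Hollowpine=17 Ironridge=13 → close Fernhollow (overflow 10)
  21÷4 = 5 each, +1 to first 1
Round 4: Cedarfen=19 Elkhorn=20 Hollowpine=22 Ironridge=18 → close Cedarfen (overflow 8)
  19÷3 = 6 each, +1 to first 1
Round 5: Elkhorn=27 Hollowpine=28 Ironridge=24 → close Elkhorn (overflow 13)
  27÷2 = 13 each, +1 to first 1
Round 6: Hollowpine=42 Ironridge=37 → close Hollowpine (overflow 27)
  42÷1 = 42 each, +1 to first 0

Closure order: Juniper, Briarlake, Fernhollow, Cedarfen, Elkhorn, Hollowpine
Last habitat: Ironridge with 79 animals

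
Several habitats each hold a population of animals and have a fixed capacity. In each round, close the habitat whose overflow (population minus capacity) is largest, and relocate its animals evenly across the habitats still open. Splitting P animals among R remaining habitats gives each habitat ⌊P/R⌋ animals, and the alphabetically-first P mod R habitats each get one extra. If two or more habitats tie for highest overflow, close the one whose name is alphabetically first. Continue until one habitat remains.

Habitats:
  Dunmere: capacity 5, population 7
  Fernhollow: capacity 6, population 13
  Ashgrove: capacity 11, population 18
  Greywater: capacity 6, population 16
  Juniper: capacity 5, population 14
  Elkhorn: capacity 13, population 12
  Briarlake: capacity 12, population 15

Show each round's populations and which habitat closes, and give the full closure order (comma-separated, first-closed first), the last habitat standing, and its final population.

Round 1: Ashgrove=18 Briarlake=15 Dunmere=7 Elkhorn=12 Fernhollow=13 Greywater=16 Juniper=14 → close Greywater (overflow 10)
  16÷6 = 2 each, +1 to first 4
Round 2: Ashgrove=21 Briarlake=18 Dunmere=10 Elkhorn=15 Fernhollow=15 Juniper=16 → close Juniper (overflow 11)
  16÷5 = 3 each, +1 to first 1
Round 3: Ashgrove=25 Briarlake=21 Dunmere=13 Elkhorn=18 Fernhollow=18 → close Ashgrove (overflow 14)
  25÷4 = 6 each, +1 to first 1
Round 4: Briarlake=28 Dunmere=19 Elkhorn=24 Fernhollow=24 → close Fernhollow (overflow 18)
  24÷3 = 8 each, +1 to first 0
Round 5: Briarlake=36 Dunmere=27 Elkhorn=32 → close Briarlake (overflow 24)
  36÷2 = 18 each, +1 to first 0
Round 6: Dunmere=45 Elkhorn=50 → close Dunmere (overflow 40)
  45÷1 = 45 each, +1 to first 0

Closure order: Greywater, Juniper, Ashgrove, Fernhollow, Briarlake, Dunmere
Last habitat: Elkhorn with 95 animals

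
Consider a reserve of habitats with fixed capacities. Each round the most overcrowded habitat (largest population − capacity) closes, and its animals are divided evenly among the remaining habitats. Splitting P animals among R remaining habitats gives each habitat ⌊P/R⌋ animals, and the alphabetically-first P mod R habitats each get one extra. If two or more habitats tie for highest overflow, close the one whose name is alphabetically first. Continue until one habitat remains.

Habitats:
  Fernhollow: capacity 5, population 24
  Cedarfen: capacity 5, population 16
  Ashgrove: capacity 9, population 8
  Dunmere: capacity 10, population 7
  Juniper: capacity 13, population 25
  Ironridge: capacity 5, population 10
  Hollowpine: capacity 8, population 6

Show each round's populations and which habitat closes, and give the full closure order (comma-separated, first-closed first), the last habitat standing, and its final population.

Closure order: Fernhollow, Juniper, Cedarfen, Ironridge, Ashgrove, Dunmere
Last habitat: Hollowpine with 96 animals

Round 1: Ashgrove=8 Cedarfen=16 Dunmere=7 Fernhollow=24 Hollowpine=6 Ironridge=10 Juniper=25 → close Fernhollow (overflow 19)
  24÷6 = 4 each, +1 to first 0
Round 2: Ashgrove=12 Cedarfen=20 Dunmere=11 Hollowpine=10 Ironridge=14 Juniper=29 → close Juniper (overflow 16)
  29÷5 = 5 each, +1 to first 4
Round 3: Ashgrove=18 Cedarfen=26 Dunmere=17 Hollowpine=16 Ironridge=19 → close Cedarfen (overflow 21)
  26÷4 = 6 each, +1 to first 2
Round 4: Ashgrove=25 Dunmere=24 Hollowpine=22 Ironridge=25 → close Ironridge (overflow 20)
  25÷3 = 8 each, +1 to first 1
Round 5: Ashgrove=34 Dunmere=32 Hollowpine=30 → close Ashgrove (overflow 25)
  34÷2 = 17 each, +1 to first 0
Round 6: Dunmere=49 Hollowpine=47 → close Dunmere (overflow 39)
  49÷1 = 49 each, +1 to first 0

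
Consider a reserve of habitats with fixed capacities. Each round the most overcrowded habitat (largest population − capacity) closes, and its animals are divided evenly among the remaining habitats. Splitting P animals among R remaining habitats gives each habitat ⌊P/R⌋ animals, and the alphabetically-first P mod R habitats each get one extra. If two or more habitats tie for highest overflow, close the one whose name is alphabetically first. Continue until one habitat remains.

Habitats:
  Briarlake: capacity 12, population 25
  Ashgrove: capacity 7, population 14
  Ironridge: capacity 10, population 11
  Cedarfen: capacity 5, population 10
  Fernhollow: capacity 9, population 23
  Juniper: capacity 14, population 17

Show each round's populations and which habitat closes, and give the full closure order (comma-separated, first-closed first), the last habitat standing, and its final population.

Closure order: Fernhollow, Briarlake, Ashgrove, Cedarfen, Juniper
Last habitat: Ironridge with 100 animals

Round 1: Ashgrove=14 Briarlake=25 Cedarfen=10 Fernhollow=23 Ironridge=11 Juniper=17 → close Fernhollow (overflow 14)
  23÷5 = 4 each, +1 to first 3
Round 2: Ashgrove=19 Briarlake=30 Cedarfen=15 Ironridge=15 Juniper=21 → close Briarlake (overflow 18)
  30÷4 = 7 each, +1 to first 2
Round 3: Ashgrove=27 Cedarfen=23 Ironridge=22 Juniper=28 → close Ashgrove (overflow 20)
  27÷3 = 9 each, +1 to first 0
Round 4: Cedarfen=32 Ironridge=31 Juniper=37 → close Cedarfen (overflow 27)
  32÷2 = 16 each, +1 to first 0
Round 5: Ironridge=47 Juniper=53 → close Juniper (overflow 39)
  53÷1 = 53 each, +1 to first 0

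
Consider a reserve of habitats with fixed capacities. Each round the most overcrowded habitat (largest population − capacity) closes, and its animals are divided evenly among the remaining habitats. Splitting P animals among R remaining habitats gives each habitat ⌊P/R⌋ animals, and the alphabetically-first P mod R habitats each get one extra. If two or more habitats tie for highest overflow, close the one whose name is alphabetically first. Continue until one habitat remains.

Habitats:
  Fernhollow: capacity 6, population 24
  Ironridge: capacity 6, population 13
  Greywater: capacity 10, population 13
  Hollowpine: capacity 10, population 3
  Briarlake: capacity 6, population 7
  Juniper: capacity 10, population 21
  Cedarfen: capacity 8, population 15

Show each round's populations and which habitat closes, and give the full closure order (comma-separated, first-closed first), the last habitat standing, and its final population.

Closure order: Fernhollow, Juniper, Cedarfen, Ironridge, Greywater, Briarlake
Last habitat: Hollowpine with 96 animals

Round 1: Briarlake=7 Cedarfen=15 Fernhollow=24 Greywater=13 Hollowpine=3 Ironridge=13 Juniper=21 → close Fernhollow (overflow 18)
  24÷6 = 4 each, +1 to first 0
Round 2: Briarlake=11 Cedarfen=19 Greywater=17 Hollowpine=7 Ironridge=17 Juniper=25 → close Juniper (overflow 15)
  25÷5 = 5 each, +1 to first 0
Round 3: Briarlake=16 Cedarfen=24 Greywater=22 Hollowpine=12 Ironridge=22 → close Cedarfen (overflow 16)
  24÷4 = 6 each, +1 to first 0
Round 4: Briarlake=22 Greywater=28 Hollowpine=18 Ironridge=28 → close Ironridge (overflow 22)
  28÷3 = 9 each, +1 to first 1
Round 5: Briarlake=32 Greywater=37 Hollowpine=27 → close Greywater (overflow 27)
  37÷2 = 18 each, +1 to first 1
Round 6: Briarlake=51 Hollowpine=45 → close Briarlake (overflow 45)
  51÷1 = 51 each, +1 to first 0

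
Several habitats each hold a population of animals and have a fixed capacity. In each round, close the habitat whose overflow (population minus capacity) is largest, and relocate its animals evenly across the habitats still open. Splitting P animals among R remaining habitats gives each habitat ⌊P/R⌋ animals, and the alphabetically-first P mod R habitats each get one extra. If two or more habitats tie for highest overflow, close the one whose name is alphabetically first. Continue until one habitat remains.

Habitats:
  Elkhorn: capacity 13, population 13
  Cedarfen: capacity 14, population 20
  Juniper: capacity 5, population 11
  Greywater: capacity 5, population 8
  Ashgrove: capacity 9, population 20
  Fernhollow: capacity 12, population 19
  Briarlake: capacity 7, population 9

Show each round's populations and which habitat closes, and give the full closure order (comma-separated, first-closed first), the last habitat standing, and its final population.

Round 1: Ashgrove=20 Briarlake=9 Cedarfen=20 Elkhorn=13 Fernhollow=19 Greywater=8 Juniper=11 → close Ashgrove (overflow 11)
  20÷6 = 3 each, +1 to first 2
Round 2: Briarlake=13 Cedarfen=24 Elkhorn=16 Fernhollow=22 Greywater=11 Juniper=14 → close Cedarfen (overflow 10)
  24÷5 = 4 each, +1 to first 4
Round 3: Briarlake=18 Elkhorn=21 Fernhollow=27 Greywater=16 Juniper=18 → close Fernhollow (overflow 15)
  27÷4 = 6 each, +1 to first 3
Round 4: Briarlake=25 Elkhorn=28 Greywater=23 Juniper=24 → close Juniper (overflow 19)
  24÷3 = 8 each, +1 to first 0
Round 5: Briarlake=33 Elkhorn=36 Greywater=31 → close Briarlake (overflow 26)
  33÷2 = 16 each, +1 to first 1
Round 6: Elkhorn=53 Greywater=47 → close Greywater (overflow 42)
  47÷1 = 47 each, +1 to first 0

Closure order: Ashgrove, Cedarfen, Fernhollow, Juniper, Briarlake, Greywater
Last habitat: Elkhorn with 100 animals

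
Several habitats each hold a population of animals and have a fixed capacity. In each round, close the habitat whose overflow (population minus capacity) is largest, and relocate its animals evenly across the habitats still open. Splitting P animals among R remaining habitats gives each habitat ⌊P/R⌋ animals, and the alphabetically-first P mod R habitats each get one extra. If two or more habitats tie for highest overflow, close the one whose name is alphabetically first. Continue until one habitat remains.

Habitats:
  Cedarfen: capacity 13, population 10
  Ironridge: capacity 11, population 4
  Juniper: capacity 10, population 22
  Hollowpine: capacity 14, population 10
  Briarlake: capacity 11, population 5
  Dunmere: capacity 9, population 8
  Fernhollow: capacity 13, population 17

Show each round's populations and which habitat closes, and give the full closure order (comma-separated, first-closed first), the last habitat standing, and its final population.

Closure order: Juniper, Fernhollow, Dunmere, Cedarfen, Briarlake, Hollowpine
Last habitat: Ironridge with 76 animals

Round 1: Briarlake=5 Cedarfen=10 Dunmere=8 Fernhollow=17 Hollowpine=10 Ironridge=4 Juniper=22 → close Juniper (overflow 12)
  22÷6 = 3 each, +1 to first 4
Round 2: Briarlake=9 Cedarfen=14 Dunmere=12 Fernhollow=21 Hollowpine=13 Ironridge=7 → close Fernhollow (overflow 8)
  21÷5 = 4 each, +1 to first 1
Round 3: Briarlake=14 Cedarfen=18 Dunmere=16 Hollowpine=17 Ironridge=11 → close Dunmere (overflow 7)
  16÷4 = 4 each, +1 to first 0
Round 4: Briarlake=18 Cedarfen=22 Hollowpine=21 Ironridge=15 → close Cedarfen (overflow 9)
  22÷3 = 7 each, +1 to first 1
Round 5: Briarlake=26 Hollowpine=28 Ironridge=22 → close Briarlake (overflow 15)
  26÷2 = 13 each, +1 to first 0
Round 6: Hollowpine=41 Ironridge=35 → close Hollowpine (overflow 27)
  41÷1 = 41 each, +1 to first 0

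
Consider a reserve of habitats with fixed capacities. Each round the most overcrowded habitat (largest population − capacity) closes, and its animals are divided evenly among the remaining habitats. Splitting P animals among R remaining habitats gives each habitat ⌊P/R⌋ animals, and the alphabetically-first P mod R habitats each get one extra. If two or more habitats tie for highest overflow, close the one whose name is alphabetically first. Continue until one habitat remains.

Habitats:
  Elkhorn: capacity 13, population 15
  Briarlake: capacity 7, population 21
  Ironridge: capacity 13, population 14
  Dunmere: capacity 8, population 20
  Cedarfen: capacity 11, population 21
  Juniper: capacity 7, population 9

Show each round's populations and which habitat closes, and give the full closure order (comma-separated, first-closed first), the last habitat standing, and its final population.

Closure order: Briarlake, Dunmere, Cedarfen, Elkhorn, Ironridge
Last habitat: Juniper with 100 animals

Round 1: Briarlake=21 Cedarfen=21 Dunmere=20 Elkhorn=15 Ironridge=14 Juniper=9 → close Briarlake (overflow 14)
  21÷5 = 4 each, +1 to first 1
Round 2: Cedarfen=26 Dunmere=24 Elkhorn=19 Ironridge=18 Juniper=13 → close Dunmere (overflow 16)
  24÷4 = 6 each, +1 to first 0
Round 3: Cedarfen=32 Elkhorn=25 Ironridge=24 Juniper=19 → close Cedarfen (overflow 21)
  32÷3 = 10 each, +1 to first 2
Round 4: Elkhorn=36 Ironridge=35 Juniper=29 → close Elkhorn (overflow 23)
  36÷2 = 18 each, +1 to first 0
Round 5: Ironridge=53 Juniper=47 → close Ironridge (overflow 40)
  53÷1 = 53 each, +1 to first 0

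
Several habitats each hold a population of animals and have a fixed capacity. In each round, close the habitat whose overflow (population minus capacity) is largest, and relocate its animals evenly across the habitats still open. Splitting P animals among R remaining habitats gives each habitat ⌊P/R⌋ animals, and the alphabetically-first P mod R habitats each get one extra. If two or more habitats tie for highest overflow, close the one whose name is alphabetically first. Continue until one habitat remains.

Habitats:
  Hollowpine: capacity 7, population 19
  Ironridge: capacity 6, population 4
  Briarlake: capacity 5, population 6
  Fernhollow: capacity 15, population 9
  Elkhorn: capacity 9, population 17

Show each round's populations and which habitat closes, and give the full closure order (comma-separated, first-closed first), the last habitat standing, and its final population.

Closure order: Hollowpine, Elkhorn, Briarlake, Ironridge
Last habitat: Fernhollow with 55 animals

Round 1: Briarlake=6 Elkhorn=17 Fernhollow=9 Hollowpine=19 Ironridge=4 → close Hollowpine (overflow 12)
  19÷4 = 4 each, +1 to first 3
Round 2: Briarlake=11 Elkhorn=22 Fernhollow=14 Ironridge=8 → close Elkhorn (overflow 13)
  22÷3 = 7 each, +1 to first 1
Round 3: Briarlake=19 Fernhollow=21 Ironridge=15 → close Briarlake (overflow 14)
  19÷2 = 9 each, +1 to first 1
Round 4: Fernhollow=31 Ironridge=24 → close Ironridge (overflow 18)
  24÷1 = 24 each, +1 to first 0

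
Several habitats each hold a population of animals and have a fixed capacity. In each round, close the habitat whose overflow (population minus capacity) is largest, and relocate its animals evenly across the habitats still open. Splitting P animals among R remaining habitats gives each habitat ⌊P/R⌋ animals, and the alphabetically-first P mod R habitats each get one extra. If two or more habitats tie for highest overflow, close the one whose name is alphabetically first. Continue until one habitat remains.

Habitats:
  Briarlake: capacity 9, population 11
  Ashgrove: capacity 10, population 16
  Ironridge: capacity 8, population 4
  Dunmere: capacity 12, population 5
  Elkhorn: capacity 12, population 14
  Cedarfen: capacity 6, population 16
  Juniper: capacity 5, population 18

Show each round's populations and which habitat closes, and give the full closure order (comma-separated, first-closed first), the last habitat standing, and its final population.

Closure order: Juniper, Cedarfen, Ashgrove, Briarlake, Elkhorn, Dunmere
Last habitat: Ironridge with 84 animals

Round 1: Ashgrove=16 Briarlake=11 Cedarfen=16 Dunmere=5 Elkhorn=14 Ironridge=4 Juniper=18 → close Juniper (overflow 13)
  18÷6 = 3 each, +1 to first 0
Round 2: Ashgrove=19 Briarlake=14 Cedarfen=19 Dunmere=8 Elkhorn=17 Ironridge=7 → close Cedarfen (overflow 13)
  19÷5 = 3 each, +1 to first 4
Round 3: Ashgrove=23 Briarlake=18 Dunmere=12 Elkhorn=21 Ironridge=10 → close Ashgrove (overflow 13)
  23÷4 = 5 each, +1 to first 3
Round 4: Briarlake=24 Dunmere=18 Elkhorn=27 Ironridge=15 → close Briarlake (overflow 15)
  24÷3 = 8 each, +1 to first 0
Round 5: Dunmere=26 Elkhorn=35 Ironridge=23 → close Elkhorn (overflow 23)
  35÷2 = 17 each, +1 to first 1
Round 6: Dunmere=44 Ironridge=40 → close Dunmere (overflow 32)
  44÷1 = 44 each, +1 to first 0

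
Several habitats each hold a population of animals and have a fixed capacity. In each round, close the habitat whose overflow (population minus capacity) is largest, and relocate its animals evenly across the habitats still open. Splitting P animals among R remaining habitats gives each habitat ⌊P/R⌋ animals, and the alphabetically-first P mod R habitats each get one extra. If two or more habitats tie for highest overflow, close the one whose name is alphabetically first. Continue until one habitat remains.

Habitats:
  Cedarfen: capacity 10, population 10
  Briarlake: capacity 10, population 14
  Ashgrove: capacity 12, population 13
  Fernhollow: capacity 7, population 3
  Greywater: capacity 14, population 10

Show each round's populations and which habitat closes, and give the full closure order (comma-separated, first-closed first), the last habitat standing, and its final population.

Round 1: Ashgrove=13 Briarlake=14 Cedarfen=10 Fernhollow=3 Greywater=10 → close Briarlake (overflow 4)
  14÷4 = 3 each, +1 to first 2
Round 2: Ashgrove=17 Cedarfen=14 Fernhollow=6 Greywater=13 → close Ashgrove (overflow 5)
  17÷3 = 5 each, +1 to first 2
Round 3: Cedarfen=20 Fernhollow=12 Greywater=18 → close Cedarfen (overflow 10)
  20÷2 = 10 each, +1 to first 0
Round 4: Fernhollow=22 Greywater=28 → close Fernhollow (overflow 15)
  22÷1 = 22 each, +1 to first 0

Closure order: Briarlake, Ashgrove, Cedarfen, Fernhollow
Last habitat: Greywater with 50 animals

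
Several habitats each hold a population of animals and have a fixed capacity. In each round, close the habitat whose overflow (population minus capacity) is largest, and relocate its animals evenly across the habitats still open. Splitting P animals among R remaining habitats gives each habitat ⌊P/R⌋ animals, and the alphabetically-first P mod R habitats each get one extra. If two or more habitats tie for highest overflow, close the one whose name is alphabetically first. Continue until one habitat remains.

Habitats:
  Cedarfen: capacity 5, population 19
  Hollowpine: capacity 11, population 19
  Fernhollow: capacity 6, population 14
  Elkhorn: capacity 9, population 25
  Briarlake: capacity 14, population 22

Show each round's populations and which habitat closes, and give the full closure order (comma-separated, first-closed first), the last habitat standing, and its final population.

Round 1: Briarlake=22 Cedarfen=19 Elkhorn=25 Fernhollow=14 Hollowpine=19 → close Elkhorn (overflow 16)
  25÷4 = 6 each, +1 to first 1
Round 2: Briarlake=29 Cedarfen=25 Fernhollow=20 Hollowpine=25 → close Cedarfen (overflow 20)
  25÷3 = 8 each, +1 to first 1
Round 3: Briarlake=38 Fernhollow=28 Hollowpine=33 → close Briarlake (overflow 24)
  38÷2 = 19 each, +1 to first 0
Round 4: Fernhollow=47 Hollowpine=52 → close Fernhollow (overflow 41)
  47÷1 = 47 each, +1 to first 0

Closure order: Elkhorn, Cedarfen, Briarlake, Fernhollow
Last habitat: Hollowpine with 99 animals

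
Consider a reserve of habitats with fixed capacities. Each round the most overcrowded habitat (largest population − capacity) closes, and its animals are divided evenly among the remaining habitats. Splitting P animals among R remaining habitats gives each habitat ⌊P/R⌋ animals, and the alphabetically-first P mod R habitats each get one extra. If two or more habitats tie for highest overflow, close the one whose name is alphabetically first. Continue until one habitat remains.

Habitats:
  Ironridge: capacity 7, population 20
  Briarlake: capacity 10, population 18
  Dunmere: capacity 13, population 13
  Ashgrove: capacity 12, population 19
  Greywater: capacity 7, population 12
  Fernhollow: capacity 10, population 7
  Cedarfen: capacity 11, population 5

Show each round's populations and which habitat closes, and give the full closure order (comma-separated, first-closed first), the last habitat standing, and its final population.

Closure order: Ironridge, Briarlake, Ashgrove, Greywater, Dunmere, Fernhollow
Last habitat: Cedarfen with 94 animals

Round 1: Ashgrove=19 Briarlake=18 Cedarfen=5 Dunmere=13 Fernhollow=7 Greywater=12 Ironridge=20 → close Ironridge (overflow 13)
  20÷6 = 3 each, +1 to first 2
Round 2: Ashgrove=23 Briarlake=22 Cedarfen=8 Dunmere=16 Fernhollow=10 Greywater=15 → close Briarlake (overflow 12)
  22÷5 = 4 each, +1 to first 2
Round 3: Ashgrove=28 Cedarfen=13 Dunmere=20 Fernhollow=14 Greywater=19 → close Ashgrove (overflow 16)
  28÷4 = 7 each, +1 to first 0
Round 4: Cedarfen=20 Dunmere=27 Fernhollow=21 Greywater=26 → close Greywater (overflow 19)
  26÷3 = 8 each, +1 to first 2
Round 5: Cedarfen=29 Dunmere=36 Fernhollow=29 → close Dunmere (overflow 23)
  36÷2 = 18 each, +1 to first 0
Round 6: Cedarfen=47 Fernhollow=47 → close Fernhollow (overflow 37)
  47÷1 = 47 each, +1 to first 0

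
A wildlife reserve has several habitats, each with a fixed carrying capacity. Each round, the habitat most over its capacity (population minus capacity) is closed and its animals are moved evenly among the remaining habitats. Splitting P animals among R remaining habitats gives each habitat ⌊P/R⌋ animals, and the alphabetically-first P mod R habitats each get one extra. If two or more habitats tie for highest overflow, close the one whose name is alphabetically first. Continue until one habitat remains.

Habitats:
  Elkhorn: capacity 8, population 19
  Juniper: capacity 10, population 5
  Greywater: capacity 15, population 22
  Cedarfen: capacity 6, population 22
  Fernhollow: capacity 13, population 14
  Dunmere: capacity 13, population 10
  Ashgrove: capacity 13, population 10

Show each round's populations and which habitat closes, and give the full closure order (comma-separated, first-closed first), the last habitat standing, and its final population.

Closure order: Cedarfen, Elkhorn, Greywater, Fernhollow, Ashgrove, Dunmere
Last habitat: Juniper with 102 animals

Round 1: Ashgrove=10 Cedarfen=22 Dunmere=10 Elkhorn=19 Fernhollow=14 Greywater=22 Juniper=5 → close Cedarfen (overflow 16)
  22÷6 = 3 each, +1 to first 4
Round 2: Ashgrove=14 Dunmere=14 Elkhorn=23 Fernhollow=18 Greywater=25 Juniper=8 → close Elkhorn (overflow 15)
  23÷5 = 4 each, +1 to first 3
Round 3: Ashgrove=19 Dunmere=19 Fernhollow=23 Greywater=29 Juniper=12 → close Greywater (overflow 14)
  29÷4 = 7 each, +1 to first 1
Round 4: Ashgrove=27 Dunmere=26 Fernhollow=30 Juniper=19 → close Fernhollow (overflow 17)
  30÷3 = 10 each, +1 to first 0
Round 5: Ashgrove=37 Dunmere=36 Juniper=29 → close Ashgrove (overflow 24)
  37÷2 = 18 each, +1 to first 1
Round 6: Dunmere=55 Juniper=47 → close Dunmere (overflow 42)
  55÷1 = 55 each, +1 to first 0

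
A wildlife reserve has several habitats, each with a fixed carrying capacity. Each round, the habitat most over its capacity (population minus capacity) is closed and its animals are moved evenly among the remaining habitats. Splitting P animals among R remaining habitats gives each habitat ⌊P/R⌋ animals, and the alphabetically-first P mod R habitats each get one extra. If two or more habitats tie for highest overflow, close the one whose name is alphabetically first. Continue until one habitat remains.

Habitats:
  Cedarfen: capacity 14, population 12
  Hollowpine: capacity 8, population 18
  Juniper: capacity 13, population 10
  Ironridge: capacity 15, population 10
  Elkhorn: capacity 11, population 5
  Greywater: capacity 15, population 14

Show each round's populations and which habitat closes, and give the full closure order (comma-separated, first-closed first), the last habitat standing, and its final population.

Round 1: Cedarfen=12 Elkhorn=5 Greywater=14 Hollowpine=18 Ironridge=10 Juniper=10 → close Hollowpine (overflow 10)
  18÷5 = 3 each, +1 to first 3
Round 2: Cedarfen=16 Elkhorn=9 Greywater=18 Ironridge=13 Juniper=13 → close Greywater (overflow 3)
  18÷4 = 4 each, +1 to first 2
Round 3: Cedarfen=21 Elkhorn=14 Ironridge=17 Juniper=17 → close Cedarfen (overflow 7)
  21÷3 = 7 each, +1 to first 0
Round 4: Elkhorn=21 Ironridge=24 Juniper=24 → close Juniper (overflow 11)
  24÷2 = 12 each, +1 to first 0
Round 5: Elkhorn=33 Ironridge=36 → close Elkhorn (overflow 22)
  33÷1 = 33 each, +1 to first 0

Closure order: Hollowpine, Greywater, Cedarfen, Juniper, Elkhorn
Last habitat: Ironridge with 69 animals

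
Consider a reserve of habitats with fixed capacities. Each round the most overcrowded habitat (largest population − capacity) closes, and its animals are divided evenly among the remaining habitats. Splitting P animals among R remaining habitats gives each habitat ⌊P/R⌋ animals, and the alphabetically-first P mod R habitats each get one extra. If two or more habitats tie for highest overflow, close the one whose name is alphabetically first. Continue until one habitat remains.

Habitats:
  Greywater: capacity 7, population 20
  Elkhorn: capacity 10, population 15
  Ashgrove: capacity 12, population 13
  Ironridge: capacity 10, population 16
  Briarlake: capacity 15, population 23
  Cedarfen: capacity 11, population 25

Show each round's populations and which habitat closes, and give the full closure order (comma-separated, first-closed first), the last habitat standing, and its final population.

Closure order: Cedarfen, Greywater, Briarlake, Ironridge, Elkhorn
Last habitat: Ashgrove with 112 animals

Round 1: Ashgrove=13 Briarlake=23 Cedarfen=25 Elkhorn=15 Greywater=20 Ironridge=16 → close Cedarfen (overflow 14)
  25÷5 = 5 each, +1 to first 0
Round 2: Ashgrove=18 Briarlake=28 Elkhorn=20 Greywater=25 Ironridge=21 → close Greywater (overflow 18)
  25÷4 = 6 each, +1 to first 1
Round 3: Ashgrove=25 Briarlake=34 Elkhorn=26 Ironridge=27 → close Briarlake (overflow 19)
  34÷3 = 11 each, +1 to first 1
Round 4: Ashgrove=37 Elkhorn=37 Ironridge=38 → close Ironridge (overflow 28)
  38÷2 = 19 each, +1 to first 0
Round 5: Ashgrove=56 Elkhorn=56 → close Elkhorn (overflow 46)
  56÷1 = 56 each, +1 to first 0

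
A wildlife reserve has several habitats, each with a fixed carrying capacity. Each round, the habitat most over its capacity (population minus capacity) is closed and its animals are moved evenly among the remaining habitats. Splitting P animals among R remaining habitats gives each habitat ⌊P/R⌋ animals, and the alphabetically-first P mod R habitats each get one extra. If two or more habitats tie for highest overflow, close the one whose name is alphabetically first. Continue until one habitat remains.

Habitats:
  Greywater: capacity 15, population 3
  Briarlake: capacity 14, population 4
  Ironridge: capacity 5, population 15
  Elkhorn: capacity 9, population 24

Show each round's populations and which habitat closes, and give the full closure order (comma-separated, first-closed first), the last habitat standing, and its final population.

Closure order: Elkhorn, Ironridge, Briarlake
Last habitat: Greywater with 46 animals

Round 1: Briarlake=4 Elkhorn=24 Greywater=3 Ironridge=15 → close Elkhorn (overflow 15)
  24÷3 = 8 each, +1 to first 0
Round 2: Briarlake=12 Greywater=11 Ironridge=23 → close Ironridge (overflow 18)
  23÷2 = 11 each, +1 to first 1
Round 3: Briarlake=24 Greywater=22 → close Briarlake (overflow 10)
  24÷1 = 24 each, +1 to first 0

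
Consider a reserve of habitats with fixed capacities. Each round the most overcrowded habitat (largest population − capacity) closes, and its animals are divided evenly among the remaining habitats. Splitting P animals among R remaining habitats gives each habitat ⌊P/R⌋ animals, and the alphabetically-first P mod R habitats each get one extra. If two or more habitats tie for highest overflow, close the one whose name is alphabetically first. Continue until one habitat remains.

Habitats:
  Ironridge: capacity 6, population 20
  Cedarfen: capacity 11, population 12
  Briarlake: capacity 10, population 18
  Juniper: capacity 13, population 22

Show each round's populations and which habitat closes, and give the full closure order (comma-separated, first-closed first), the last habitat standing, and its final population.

Round 1: Briarlake=18 Cedarfen=12 Ironridge=20 Juniper=22 → close Ironridge (overflow 14)
  20÷3 = 6 each, +1 to first 2
Round 2: Briarlake=25 Cedarfen=19 Juniper=28 → close Briarlake (overflow 15)
  25÷2 = 12 each, +1 to first 1
Round 3: Cedarfen=32 Juniper=40 → close Juniper (overflow 27)
  40÷1 = 40 each, +1 to first 0

Closure order: Ironridge, Briarlake, Juniper
Last habitat: Cedarfen with 72 animals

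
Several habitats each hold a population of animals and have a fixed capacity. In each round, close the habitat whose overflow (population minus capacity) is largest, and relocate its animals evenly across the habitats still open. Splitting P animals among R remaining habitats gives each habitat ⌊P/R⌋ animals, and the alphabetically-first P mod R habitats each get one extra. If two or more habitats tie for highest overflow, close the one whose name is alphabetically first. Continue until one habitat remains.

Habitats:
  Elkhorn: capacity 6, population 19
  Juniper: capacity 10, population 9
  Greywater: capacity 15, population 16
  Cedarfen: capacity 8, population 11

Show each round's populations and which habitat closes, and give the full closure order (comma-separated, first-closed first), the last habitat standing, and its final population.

Round 1: Cedarfen=11 Elkhorn=19 Greywater=16 Juniper=9 → close Elkhorn (overflow 13)
  19÷3 = 6 each, +1 to first 1
Round 2: Cedarfen=18 Greywater=22 Juniper=15 → close Cedarfen (overflow 10)
  18÷2 = 9 each, +1 to first 0
Round 3: Greywater=31 Juniper=24 → close Greywater (overflow 16)
  31÷1 = 31 each, +1 to first 0

Closure order: Elkhorn, Cedarfen, Greywater
Last habitat: Juniper with 55 animals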